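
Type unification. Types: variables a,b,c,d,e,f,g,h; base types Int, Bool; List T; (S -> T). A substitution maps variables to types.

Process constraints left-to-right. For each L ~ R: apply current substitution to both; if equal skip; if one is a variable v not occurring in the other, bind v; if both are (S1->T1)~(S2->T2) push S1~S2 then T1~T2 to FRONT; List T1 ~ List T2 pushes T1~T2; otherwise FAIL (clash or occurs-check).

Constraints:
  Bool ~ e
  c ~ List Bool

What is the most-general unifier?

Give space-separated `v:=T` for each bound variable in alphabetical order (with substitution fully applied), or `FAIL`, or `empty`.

Answer: c:=List Bool e:=Bool

Derivation:
step 1: unify Bool ~ e  [subst: {-} | 1 pending]
  bind e := Bool
step 2: unify c ~ List Bool  [subst: {e:=Bool} | 0 pending]
  bind c := List Bool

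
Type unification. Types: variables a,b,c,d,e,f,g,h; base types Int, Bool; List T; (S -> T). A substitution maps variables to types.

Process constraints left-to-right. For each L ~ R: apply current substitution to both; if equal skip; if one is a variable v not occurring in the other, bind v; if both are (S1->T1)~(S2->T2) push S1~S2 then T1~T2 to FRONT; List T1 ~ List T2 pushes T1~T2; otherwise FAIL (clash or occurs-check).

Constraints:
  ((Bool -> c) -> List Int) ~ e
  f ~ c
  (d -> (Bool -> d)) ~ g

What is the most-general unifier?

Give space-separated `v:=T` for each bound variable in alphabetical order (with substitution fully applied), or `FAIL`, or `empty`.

Answer: e:=((Bool -> c) -> List Int) f:=c g:=(d -> (Bool -> d))

Derivation:
step 1: unify ((Bool -> c) -> List Int) ~ e  [subst: {-} | 2 pending]
  bind e := ((Bool -> c) -> List Int)
step 2: unify f ~ c  [subst: {e:=((Bool -> c) -> List Int)} | 1 pending]
  bind f := c
step 3: unify (d -> (Bool -> d)) ~ g  [subst: {e:=((Bool -> c) -> List Int), f:=c} | 0 pending]
  bind g := (d -> (Bool -> d))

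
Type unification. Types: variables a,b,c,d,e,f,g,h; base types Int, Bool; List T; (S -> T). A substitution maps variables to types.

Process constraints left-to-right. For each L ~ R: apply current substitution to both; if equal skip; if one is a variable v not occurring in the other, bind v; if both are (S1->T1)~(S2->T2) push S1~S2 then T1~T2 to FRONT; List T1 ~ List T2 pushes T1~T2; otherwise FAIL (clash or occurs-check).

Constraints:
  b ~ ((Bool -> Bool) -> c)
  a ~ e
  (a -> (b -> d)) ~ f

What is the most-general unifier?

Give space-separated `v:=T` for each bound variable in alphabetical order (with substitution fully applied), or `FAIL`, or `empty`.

Answer: a:=e b:=((Bool -> Bool) -> c) f:=(e -> (((Bool -> Bool) -> c) -> d))

Derivation:
step 1: unify b ~ ((Bool -> Bool) -> c)  [subst: {-} | 2 pending]
  bind b := ((Bool -> Bool) -> c)
step 2: unify a ~ e  [subst: {b:=((Bool -> Bool) -> c)} | 1 pending]
  bind a := e
step 3: unify (e -> (((Bool -> Bool) -> c) -> d)) ~ f  [subst: {b:=((Bool -> Bool) -> c), a:=e} | 0 pending]
  bind f := (e -> (((Bool -> Bool) -> c) -> d))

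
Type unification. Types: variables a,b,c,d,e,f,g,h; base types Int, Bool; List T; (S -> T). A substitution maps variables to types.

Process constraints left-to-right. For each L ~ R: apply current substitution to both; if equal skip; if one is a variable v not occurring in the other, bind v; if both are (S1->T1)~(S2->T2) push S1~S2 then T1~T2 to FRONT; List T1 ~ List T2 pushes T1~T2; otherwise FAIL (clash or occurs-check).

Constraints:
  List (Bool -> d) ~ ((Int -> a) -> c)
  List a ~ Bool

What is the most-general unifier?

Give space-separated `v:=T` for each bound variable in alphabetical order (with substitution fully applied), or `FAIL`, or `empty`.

step 1: unify List (Bool -> d) ~ ((Int -> a) -> c)  [subst: {-} | 1 pending]
  clash: List (Bool -> d) vs ((Int -> a) -> c)

Answer: FAIL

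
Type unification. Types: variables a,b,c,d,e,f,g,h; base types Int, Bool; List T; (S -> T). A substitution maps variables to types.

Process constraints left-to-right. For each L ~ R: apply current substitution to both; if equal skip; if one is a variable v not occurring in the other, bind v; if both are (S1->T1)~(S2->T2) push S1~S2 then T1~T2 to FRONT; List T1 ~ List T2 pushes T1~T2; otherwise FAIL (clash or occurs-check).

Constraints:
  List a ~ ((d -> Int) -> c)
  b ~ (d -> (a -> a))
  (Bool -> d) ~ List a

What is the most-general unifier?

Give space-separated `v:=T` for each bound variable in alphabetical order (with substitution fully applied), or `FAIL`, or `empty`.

Answer: FAIL

Derivation:
step 1: unify List a ~ ((d -> Int) -> c)  [subst: {-} | 2 pending]
  clash: List a vs ((d -> Int) -> c)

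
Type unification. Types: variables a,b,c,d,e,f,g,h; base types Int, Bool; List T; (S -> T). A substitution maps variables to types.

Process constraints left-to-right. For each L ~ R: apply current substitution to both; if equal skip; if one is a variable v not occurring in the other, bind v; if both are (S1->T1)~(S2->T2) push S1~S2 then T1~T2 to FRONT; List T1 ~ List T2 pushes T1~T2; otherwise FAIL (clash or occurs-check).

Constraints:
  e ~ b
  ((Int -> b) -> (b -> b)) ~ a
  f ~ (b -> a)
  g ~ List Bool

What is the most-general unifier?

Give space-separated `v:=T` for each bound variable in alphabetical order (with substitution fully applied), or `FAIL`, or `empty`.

Answer: a:=((Int -> b) -> (b -> b)) e:=b f:=(b -> ((Int -> b) -> (b -> b))) g:=List Bool

Derivation:
step 1: unify e ~ b  [subst: {-} | 3 pending]
  bind e := b
step 2: unify ((Int -> b) -> (b -> b)) ~ a  [subst: {e:=b} | 2 pending]
  bind a := ((Int -> b) -> (b -> b))
step 3: unify f ~ (b -> ((Int -> b) -> (b -> b)))  [subst: {e:=b, a:=((Int -> b) -> (b -> b))} | 1 pending]
  bind f := (b -> ((Int -> b) -> (b -> b)))
step 4: unify g ~ List Bool  [subst: {e:=b, a:=((Int -> b) -> (b -> b)), f:=(b -> ((Int -> b) -> (b -> b)))} | 0 pending]
  bind g := List Bool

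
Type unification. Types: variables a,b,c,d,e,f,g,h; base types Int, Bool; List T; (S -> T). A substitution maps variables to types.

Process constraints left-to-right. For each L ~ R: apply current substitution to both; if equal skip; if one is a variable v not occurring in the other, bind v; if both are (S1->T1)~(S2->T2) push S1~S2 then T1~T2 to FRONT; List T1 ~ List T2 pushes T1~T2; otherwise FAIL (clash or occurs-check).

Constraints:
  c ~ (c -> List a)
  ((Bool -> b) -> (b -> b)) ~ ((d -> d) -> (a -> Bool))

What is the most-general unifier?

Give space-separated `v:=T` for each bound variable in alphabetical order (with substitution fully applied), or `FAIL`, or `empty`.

Answer: FAIL

Derivation:
step 1: unify c ~ (c -> List a)  [subst: {-} | 1 pending]
  occurs-check fail: c in (c -> List a)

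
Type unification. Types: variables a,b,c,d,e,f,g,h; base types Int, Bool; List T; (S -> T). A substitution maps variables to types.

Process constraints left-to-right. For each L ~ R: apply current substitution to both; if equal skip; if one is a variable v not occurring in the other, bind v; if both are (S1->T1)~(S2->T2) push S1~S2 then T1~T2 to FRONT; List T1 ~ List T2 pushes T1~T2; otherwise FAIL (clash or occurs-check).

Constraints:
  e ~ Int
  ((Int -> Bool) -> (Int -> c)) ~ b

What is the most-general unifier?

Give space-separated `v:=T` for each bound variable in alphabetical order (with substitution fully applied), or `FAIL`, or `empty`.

Answer: b:=((Int -> Bool) -> (Int -> c)) e:=Int

Derivation:
step 1: unify e ~ Int  [subst: {-} | 1 pending]
  bind e := Int
step 2: unify ((Int -> Bool) -> (Int -> c)) ~ b  [subst: {e:=Int} | 0 pending]
  bind b := ((Int -> Bool) -> (Int -> c))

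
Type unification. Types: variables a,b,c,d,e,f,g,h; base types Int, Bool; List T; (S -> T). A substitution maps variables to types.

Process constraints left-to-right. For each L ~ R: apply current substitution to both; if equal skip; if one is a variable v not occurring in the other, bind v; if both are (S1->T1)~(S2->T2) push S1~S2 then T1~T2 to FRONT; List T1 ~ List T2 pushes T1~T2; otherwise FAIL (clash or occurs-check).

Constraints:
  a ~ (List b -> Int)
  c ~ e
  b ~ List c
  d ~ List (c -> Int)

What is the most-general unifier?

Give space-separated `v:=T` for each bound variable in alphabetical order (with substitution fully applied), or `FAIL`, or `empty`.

Answer: a:=(List List e -> Int) b:=List e c:=e d:=List (e -> Int)

Derivation:
step 1: unify a ~ (List b -> Int)  [subst: {-} | 3 pending]
  bind a := (List b -> Int)
step 2: unify c ~ e  [subst: {a:=(List b -> Int)} | 2 pending]
  bind c := e
step 3: unify b ~ List e  [subst: {a:=(List b -> Int), c:=e} | 1 pending]
  bind b := List e
step 4: unify d ~ List (e -> Int)  [subst: {a:=(List b -> Int), c:=e, b:=List e} | 0 pending]
  bind d := List (e -> Int)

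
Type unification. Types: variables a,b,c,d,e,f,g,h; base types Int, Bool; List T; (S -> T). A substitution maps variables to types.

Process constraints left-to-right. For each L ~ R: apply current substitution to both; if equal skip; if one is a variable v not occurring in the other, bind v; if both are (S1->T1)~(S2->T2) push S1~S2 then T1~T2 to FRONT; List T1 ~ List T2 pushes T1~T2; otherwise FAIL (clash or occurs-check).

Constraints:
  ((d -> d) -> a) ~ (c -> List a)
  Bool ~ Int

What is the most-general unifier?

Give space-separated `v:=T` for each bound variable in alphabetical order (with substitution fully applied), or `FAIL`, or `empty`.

step 1: unify ((d -> d) -> a) ~ (c -> List a)  [subst: {-} | 1 pending]
  -> decompose arrow: push (d -> d)~c, a~List a
step 2: unify (d -> d) ~ c  [subst: {-} | 2 pending]
  bind c := (d -> d)
step 3: unify a ~ List a  [subst: {c:=(d -> d)} | 1 pending]
  occurs-check fail: a in List a

Answer: FAIL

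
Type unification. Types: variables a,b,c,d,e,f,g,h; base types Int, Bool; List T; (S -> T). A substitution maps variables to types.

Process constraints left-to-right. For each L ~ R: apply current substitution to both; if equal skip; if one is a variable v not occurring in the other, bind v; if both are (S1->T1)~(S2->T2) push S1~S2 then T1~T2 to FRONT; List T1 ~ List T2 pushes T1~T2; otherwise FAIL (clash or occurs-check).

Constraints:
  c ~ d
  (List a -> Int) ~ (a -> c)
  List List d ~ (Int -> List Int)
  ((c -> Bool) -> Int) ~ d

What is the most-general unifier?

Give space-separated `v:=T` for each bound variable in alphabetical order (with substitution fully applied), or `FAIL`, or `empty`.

Answer: FAIL

Derivation:
step 1: unify c ~ d  [subst: {-} | 3 pending]
  bind c := d
step 2: unify (List a -> Int) ~ (a -> d)  [subst: {c:=d} | 2 pending]
  -> decompose arrow: push List a~a, Int~d
step 3: unify List a ~ a  [subst: {c:=d} | 3 pending]
  occurs-check fail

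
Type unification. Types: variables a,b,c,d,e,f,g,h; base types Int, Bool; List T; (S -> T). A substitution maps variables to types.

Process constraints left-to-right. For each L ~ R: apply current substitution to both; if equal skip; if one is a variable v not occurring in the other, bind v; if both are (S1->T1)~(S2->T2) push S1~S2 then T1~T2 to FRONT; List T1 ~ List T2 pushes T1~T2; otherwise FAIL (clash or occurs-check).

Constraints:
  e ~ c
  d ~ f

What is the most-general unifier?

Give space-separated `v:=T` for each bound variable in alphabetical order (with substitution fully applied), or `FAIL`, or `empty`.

step 1: unify e ~ c  [subst: {-} | 1 pending]
  bind e := c
step 2: unify d ~ f  [subst: {e:=c} | 0 pending]
  bind d := f

Answer: d:=f e:=c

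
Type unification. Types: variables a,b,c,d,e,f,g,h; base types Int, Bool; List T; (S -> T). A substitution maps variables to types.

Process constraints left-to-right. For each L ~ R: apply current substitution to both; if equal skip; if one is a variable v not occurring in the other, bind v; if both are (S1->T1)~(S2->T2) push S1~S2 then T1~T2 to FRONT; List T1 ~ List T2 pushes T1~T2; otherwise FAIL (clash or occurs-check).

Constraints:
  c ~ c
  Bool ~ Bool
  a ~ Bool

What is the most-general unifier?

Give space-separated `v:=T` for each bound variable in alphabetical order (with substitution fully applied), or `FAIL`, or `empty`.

Answer: a:=Bool

Derivation:
step 1: unify c ~ c  [subst: {-} | 2 pending]
  -> identical, skip
step 2: unify Bool ~ Bool  [subst: {-} | 1 pending]
  -> identical, skip
step 3: unify a ~ Bool  [subst: {-} | 0 pending]
  bind a := Bool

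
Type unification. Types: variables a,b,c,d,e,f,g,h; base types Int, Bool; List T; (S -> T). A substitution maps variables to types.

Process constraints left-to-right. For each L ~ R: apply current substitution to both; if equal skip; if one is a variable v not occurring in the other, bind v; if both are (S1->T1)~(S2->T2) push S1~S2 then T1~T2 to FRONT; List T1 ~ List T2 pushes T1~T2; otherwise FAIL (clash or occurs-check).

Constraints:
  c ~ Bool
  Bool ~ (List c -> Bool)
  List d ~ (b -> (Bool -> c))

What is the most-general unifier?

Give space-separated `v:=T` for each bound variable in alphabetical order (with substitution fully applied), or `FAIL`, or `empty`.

Answer: FAIL

Derivation:
step 1: unify c ~ Bool  [subst: {-} | 2 pending]
  bind c := Bool
step 2: unify Bool ~ (List Bool -> Bool)  [subst: {c:=Bool} | 1 pending]
  clash: Bool vs (List Bool -> Bool)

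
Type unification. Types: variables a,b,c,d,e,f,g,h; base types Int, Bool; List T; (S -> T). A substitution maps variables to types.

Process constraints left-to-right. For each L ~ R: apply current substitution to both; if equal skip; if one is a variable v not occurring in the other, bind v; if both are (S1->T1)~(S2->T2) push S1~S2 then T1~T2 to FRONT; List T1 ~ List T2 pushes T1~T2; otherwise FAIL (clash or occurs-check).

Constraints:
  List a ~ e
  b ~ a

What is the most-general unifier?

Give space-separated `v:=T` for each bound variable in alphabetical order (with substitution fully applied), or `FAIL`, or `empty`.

Answer: b:=a e:=List a

Derivation:
step 1: unify List a ~ e  [subst: {-} | 1 pending]
  bind e := List a
step 2: unify b ~ a  [subst: {e:=List a} | 0 pending]
  bind b := a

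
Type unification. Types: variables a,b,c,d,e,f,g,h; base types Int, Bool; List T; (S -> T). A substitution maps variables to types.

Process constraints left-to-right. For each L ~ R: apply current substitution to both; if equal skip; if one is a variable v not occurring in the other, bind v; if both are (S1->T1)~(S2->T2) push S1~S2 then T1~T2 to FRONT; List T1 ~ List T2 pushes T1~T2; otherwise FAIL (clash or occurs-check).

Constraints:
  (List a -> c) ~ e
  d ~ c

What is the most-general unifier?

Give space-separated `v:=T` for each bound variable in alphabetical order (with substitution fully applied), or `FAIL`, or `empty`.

step 1: unify (List a -> c) ~ e  [subst: {-} | 1 pending]
  bind e := (List a -> c)
step 2: unify d ~ c  [subst: {e:=(List a -> c)} | 0 pending]
  bind d := c

Answer: d:=c e:=(List a -> c)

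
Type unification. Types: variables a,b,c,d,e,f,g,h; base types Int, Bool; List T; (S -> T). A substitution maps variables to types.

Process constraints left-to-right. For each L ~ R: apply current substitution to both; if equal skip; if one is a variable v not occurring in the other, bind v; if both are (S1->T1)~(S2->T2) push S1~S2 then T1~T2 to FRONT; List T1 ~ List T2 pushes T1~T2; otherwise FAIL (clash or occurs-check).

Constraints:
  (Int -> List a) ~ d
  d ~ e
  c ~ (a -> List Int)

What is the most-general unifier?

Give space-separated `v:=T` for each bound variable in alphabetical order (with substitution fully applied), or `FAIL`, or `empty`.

step 1: unify (Int -> List a) ~ d  [subst: {-} | 2 pending]
  bind d := (Int -> List a)
step 2: unify (Int -> List a) ~ e  [subst: {d:=(Int -> List a)} | 1 pending]
  bind e := (Int -> List a)
step 3: unify c ~ (a -> List Int)  [subst: {d:=(Int -> List a), e:=(Int -> List a)} | 0 pending]
  bind c := (a -> List Int)

Answer: c:=(a -> List Int) d:=(Int -> List a) e:=(Int -> List a)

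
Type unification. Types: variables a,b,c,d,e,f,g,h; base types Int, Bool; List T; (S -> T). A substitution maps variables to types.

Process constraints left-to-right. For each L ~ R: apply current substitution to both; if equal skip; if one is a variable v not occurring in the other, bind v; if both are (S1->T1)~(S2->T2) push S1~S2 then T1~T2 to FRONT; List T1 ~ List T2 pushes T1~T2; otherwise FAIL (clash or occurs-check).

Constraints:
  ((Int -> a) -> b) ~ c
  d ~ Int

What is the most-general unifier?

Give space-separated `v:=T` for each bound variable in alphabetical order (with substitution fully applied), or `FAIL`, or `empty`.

step 1: unify ((Int -> a) -> b) ~ c  [subst: {-} | 1 pending]
  bind c := ((Int -> a) -> b)
step 2: unify d ~ Int  [subst: {c:=((Int -> a) -> b)} | 0 pending]
  bind d := Int

Answer: c:=((Int -> a) -> b) d:=Int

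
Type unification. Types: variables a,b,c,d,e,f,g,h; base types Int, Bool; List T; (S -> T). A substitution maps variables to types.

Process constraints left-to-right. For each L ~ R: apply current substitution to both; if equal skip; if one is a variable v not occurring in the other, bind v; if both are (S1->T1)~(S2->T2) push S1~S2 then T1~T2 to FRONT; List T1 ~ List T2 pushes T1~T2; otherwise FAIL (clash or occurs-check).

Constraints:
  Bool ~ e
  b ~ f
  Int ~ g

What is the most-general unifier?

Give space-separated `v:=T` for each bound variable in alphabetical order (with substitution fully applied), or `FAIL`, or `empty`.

Answer: b:=f e:=Bool g:=Int

Derivation:
step 1: unify Bool ~ e  [subst: {-} | 2 pending]
  bind e := Bool
step 2: unify b ~ f  [subst: {e:=Bool} | 1 pending]
  bind b := f
step 3: unify Int ~ g  [subst: {e:=Bool, b:=f} | 0 pending]
  bind g := Int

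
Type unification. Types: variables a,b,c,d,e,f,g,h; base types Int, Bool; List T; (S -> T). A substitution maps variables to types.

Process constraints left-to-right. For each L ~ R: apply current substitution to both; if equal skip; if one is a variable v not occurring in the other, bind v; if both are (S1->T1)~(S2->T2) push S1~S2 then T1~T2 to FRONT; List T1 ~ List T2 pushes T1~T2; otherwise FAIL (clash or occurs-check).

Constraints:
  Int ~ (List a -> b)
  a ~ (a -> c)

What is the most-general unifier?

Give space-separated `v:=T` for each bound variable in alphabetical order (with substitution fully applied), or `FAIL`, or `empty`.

Answer: FAIL

Derivation:
step 1: unify Int ~ (List a -> b)  [subst: {-} | 1 pending]
  clash: Int vs (List a -> b)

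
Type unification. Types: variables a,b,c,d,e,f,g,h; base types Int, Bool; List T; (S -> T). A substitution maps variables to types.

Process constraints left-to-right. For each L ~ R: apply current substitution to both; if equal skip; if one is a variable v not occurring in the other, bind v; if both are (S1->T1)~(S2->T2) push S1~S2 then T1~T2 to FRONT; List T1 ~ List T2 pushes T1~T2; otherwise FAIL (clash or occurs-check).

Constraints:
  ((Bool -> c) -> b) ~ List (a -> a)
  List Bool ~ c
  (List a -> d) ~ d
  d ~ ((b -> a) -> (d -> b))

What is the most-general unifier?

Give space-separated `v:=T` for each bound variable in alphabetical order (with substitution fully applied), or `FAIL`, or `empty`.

Answer: FAIL

Derivation:
step 1: unify ((Bool -> c) -> b) ~ List (a -> a)  [subst: {-} | 3 pending]
  clash: ((Bool -> c) -> b) vs List (a -> a)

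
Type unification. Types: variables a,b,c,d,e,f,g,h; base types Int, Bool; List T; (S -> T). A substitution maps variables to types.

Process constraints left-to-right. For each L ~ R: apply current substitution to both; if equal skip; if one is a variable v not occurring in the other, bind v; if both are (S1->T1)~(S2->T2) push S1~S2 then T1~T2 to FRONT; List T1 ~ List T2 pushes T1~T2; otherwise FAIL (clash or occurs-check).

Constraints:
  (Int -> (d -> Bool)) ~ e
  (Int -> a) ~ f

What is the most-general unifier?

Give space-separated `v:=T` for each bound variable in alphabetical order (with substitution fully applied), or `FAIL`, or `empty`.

step 1: unify (Int -> (d -> Bool)) ~ e  [subst: {-} | 1 pending]
  bind e := (Int -> (d -> Bool))
step 2: unify (Int -> a) ~ f  [subst: {e:=(Int -> (d -> Bool))} | 0 pending]
  bind f := (Int -> a)

Answer: e:=(Int -> (d -> Bool)) f:=(Int -> a)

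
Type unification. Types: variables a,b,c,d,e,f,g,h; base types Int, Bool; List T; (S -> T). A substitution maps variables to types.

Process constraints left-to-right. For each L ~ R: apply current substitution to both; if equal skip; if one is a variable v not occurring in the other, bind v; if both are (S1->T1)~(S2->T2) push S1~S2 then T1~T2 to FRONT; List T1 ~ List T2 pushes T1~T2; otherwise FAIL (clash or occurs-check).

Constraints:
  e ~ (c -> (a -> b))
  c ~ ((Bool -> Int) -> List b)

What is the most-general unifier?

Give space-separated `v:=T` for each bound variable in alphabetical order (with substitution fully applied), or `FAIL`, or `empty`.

Answer: c:=((Bool -> Int) -> List b) e:=(((Bool -> Int) -> List b) -> (a -> b))

Derivation:
step 1: unify e ~ (c -> (a -> b))  [subst: {-} | 1 pending]
  bind e := (c -> (a -> b))
step 2: unify c ~ ((Bool -> Int) -> List b)  [subst: {e:=(c -> (a -> b))} | 0 pending]
  bind c := ((Bool -> Int) -> List b)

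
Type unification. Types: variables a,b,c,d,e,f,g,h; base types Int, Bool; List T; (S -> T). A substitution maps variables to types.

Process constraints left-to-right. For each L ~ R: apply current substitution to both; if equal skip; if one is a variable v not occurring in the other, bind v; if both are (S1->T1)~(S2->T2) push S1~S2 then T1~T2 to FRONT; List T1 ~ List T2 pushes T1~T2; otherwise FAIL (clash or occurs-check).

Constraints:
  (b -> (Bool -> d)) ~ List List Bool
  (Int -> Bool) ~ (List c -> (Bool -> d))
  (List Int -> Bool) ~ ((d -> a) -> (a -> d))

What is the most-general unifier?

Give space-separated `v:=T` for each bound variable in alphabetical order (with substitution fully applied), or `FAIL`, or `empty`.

step 1: unify (b -> (Bool -> d)) ~ List List Bool  [subst: {-} | 2 pending]
  clash: (b -> (Bool -> d)) vs List List Bool

Answer: FAIL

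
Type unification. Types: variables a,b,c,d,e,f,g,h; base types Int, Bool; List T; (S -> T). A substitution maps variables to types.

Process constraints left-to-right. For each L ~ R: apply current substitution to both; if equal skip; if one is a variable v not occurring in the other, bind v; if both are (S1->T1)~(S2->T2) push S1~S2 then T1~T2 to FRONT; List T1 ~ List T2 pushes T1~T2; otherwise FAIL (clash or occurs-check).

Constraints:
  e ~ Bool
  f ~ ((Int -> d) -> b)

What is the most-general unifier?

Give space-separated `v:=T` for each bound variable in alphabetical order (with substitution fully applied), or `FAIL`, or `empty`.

step 1: unify e ~ Bool  [subst: {-} | 1 pending]
  bind e := Bool
step 2: unify f ~ ((Int -> d) -> b)  [subst: {e:=Bool} | 0 pending]
  bind f := ((Int -> d) -> b)

Answer: e:=Bool f:=((Int -> d) -> b)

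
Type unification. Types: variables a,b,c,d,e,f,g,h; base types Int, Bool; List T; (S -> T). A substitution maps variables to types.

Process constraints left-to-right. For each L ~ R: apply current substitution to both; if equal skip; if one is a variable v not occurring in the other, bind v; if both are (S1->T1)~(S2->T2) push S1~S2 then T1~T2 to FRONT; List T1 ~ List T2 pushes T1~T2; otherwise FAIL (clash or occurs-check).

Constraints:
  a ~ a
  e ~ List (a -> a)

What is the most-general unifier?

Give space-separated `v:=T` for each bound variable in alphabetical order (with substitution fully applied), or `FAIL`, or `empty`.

step 1: unify a ~ a  [subst: {-} | 1 pending]
  -> identical, skip
step 2: unify e ~ List (a -> a)  [subst: {-} | 0 pending]
  bind e := List (a -> a)

Answer: e:=List (a -> a)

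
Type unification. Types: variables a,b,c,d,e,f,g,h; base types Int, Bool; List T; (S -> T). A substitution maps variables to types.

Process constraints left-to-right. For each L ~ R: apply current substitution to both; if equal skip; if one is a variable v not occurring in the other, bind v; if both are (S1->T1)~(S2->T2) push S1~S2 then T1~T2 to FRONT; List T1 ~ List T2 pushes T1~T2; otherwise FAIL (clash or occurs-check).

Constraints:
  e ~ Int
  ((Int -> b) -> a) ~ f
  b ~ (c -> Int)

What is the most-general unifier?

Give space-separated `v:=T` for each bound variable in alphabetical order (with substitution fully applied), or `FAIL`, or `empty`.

Answer: b:=(c -> Int) e:=Int f:=((Int -> (c -> Int)) -> a)

Derivation:
step 1: unify e ~ Int  [subst: {-} | 2 pending]
  bind e := Int
step 2: unify ((Int -> b) -> a) ~ f  [subst: {e:=Int} | 1 pending]
  bind f := ((Int -> b) -> a)
step 3: unify b ~ (c -> Int)  [subst: {e:=Int, f:=((Int -> b) -> a)} | 0 pending]
  bind b := (c -> Int)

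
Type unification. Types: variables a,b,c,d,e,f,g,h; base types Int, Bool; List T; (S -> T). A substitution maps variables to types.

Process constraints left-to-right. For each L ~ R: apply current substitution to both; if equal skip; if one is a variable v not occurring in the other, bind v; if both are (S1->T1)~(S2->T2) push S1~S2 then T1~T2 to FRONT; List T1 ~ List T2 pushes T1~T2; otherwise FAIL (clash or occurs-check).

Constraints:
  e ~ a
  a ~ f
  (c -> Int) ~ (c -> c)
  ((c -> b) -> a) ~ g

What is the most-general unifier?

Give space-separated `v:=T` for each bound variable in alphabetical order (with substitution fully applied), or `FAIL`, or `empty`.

Answer: a:=f c:=Int e:=f g:=((Int -> b) -> f)

Derivation:
step 1: unify e ~ a  [subst: {-} | 3 pending]
  bind e := a
step 2: unify a ~ f  [subst: {e:=a} | 2 pending]
  bind a := f
step 3: unify (c -> Int) ~ (c -> c)  [subst: {e:=a, a:=f} | 1 pending]
  -> decompose arrow: push c~c, Int~c
step 4: unify c ~ c  [subst: {e:=a, a:=f} | 2 pending]
  -> identical, skip
step 5: unify Int ~ c  [subst: {e:=a, a:=f} | 1 pending]
  bind c := Int
step 6: unify ((Int -> b) -> f) ~ g  [subst: {e:=a, a:=f, c:=Int} | 0 pending]
  bind g := ((Int -> b) -> f)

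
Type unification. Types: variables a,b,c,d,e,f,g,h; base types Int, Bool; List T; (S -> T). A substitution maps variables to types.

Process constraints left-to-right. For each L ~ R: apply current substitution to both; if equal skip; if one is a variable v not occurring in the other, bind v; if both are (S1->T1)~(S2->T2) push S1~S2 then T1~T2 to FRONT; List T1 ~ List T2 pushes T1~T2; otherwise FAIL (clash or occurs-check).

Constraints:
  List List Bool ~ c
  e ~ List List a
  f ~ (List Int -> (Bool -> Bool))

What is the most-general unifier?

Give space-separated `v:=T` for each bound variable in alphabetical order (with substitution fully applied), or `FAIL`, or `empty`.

step 1: unify List List Bool ~ c  [subst: {-} | 2 pending]
  bind c := List List Bool
step 2: unify e ~ List List a  [subst: {c:=List List Bool} | 1 pending]
  bind e := List List a
step 3: unify f ~ (List Int -> (Bool -> Bool))  [subst: {c:=List List Bool, e:=List List a} | 0 pending]
  bind f := (List Int -> (Bool -> Bool))

Answer: c:=List List Bool e:=List List a f:=(List Int -> (Bool -> Bool))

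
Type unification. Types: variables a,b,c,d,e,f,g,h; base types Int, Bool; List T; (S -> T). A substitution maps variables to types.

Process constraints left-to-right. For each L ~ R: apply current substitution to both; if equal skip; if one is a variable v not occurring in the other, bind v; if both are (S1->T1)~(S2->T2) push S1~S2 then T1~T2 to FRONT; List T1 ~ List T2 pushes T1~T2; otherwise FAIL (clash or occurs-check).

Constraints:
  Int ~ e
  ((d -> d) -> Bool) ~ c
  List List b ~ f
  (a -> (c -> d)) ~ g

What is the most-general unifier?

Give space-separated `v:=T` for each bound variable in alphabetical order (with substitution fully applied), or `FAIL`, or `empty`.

step 1: unify Int ~ e  [subst: {-} | 3 pending]
  bind e := Int
step 2: unify ((d -> d) -> Bool) ~ c  [subst: {e:=Int} | 2 pending]
  bind c := ((d -> d) -> Bool)
step 3: unify List List b ~ f  [subst: {e:=Int, c:=((d -> d) -> Bool)} | 1 pending]
  bind f := List List b
step 4: unify (a -> (((d -> d) -> Bool) -> d)) ~ g  [subst: {e:=Int, c:=((d -> d) -> Bool), f:=List List b} | 0 pending]
  bind g := (a -> (((d -> d) -> Bool) -> d))

Answer: c:=((d -> d) -> Bool) e:=Int f:=List List b g:=(a -> (((d -> d) -> Bool) -> d))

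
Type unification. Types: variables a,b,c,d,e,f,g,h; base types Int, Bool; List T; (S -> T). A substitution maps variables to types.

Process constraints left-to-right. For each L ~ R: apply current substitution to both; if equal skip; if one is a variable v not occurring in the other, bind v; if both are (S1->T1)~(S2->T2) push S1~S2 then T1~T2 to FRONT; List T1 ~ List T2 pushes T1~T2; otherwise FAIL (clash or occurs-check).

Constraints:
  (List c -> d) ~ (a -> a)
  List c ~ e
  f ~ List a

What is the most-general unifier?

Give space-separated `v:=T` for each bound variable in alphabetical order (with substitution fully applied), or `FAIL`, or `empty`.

step 1: unify (List c -> d) ~ (a -> a)  [subst: {-} | 2 pending]
  -> decompose arrow: push List c~a, d~a
step 2: unify List c ~ a  [subst: {-} | 3 pending]
  bind a := List c
step 3: unify d ~ List c  [subst: {a:=List c} | 2 pending]
  bind d := List c
step 4: unify List c ~ e  [subst: {a:=List c, d:=List c} | 1 pending]
  bind e := List c
step 5: unify f ~ List List c  [subst: {a:=List c, d:=List c, e:=List c} | 0 pending]
  bind f := List List c

Answer: a:=List c d:=List c e:=List c f:=List List c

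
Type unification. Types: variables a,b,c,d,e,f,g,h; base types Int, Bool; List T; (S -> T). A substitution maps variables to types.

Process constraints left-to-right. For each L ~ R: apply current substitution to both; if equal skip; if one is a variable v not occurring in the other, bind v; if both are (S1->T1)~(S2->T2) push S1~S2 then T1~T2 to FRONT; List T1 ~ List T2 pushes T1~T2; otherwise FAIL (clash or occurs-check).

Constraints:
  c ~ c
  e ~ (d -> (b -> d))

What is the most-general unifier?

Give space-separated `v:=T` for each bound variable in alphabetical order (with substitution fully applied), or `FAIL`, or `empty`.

step 1: unify c ~ c  [subst: {-} | 1 pending]
  -> identical, skip
step 2: unify e ~ (d -> (b -> d))  [subst: {-} | 0 pending]
  bind e := (d -> (b -> d))

Answer: e:=(d -> (b -> d))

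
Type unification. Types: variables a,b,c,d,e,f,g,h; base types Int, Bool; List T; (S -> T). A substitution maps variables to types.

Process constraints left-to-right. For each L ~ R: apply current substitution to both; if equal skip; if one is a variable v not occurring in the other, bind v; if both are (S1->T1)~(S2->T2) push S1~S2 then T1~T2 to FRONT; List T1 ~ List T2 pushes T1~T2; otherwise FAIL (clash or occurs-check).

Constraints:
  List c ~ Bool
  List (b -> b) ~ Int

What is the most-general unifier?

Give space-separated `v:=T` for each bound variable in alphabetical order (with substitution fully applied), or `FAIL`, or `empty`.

Answer: FAIL

Derivation:
step 1: unify List c ~ Bool  [subst: {-} | 1 pending]
  clash: List c vs Bool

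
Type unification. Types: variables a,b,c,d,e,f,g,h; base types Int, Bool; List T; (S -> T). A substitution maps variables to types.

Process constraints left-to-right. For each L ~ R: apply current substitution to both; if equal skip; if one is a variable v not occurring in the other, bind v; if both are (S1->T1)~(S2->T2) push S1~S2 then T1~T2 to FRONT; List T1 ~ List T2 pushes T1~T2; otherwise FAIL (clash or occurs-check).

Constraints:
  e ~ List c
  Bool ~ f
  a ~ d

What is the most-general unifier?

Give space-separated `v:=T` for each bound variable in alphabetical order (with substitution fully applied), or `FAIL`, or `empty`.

step 1: unify e ~ List c  [subst: {-} | 2 pending]
  bind e := List c
step 2: unify Bool ~ f  [subst: {e:=List c} | 1 pending]
  bind f := Bool
step 3: unify a ~ d  [subst: {e:=List c, f:=Bool} | 0 pending]
  bind a := d

Answer: a:=d e:=List c f:=Bool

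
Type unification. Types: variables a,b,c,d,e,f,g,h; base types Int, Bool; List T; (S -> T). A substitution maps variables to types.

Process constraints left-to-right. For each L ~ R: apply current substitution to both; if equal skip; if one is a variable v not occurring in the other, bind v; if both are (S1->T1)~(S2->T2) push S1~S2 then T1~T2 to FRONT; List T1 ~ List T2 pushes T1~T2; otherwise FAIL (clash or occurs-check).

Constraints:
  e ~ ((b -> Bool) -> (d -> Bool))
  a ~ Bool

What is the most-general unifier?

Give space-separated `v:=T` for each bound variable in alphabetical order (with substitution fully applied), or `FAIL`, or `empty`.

Answer: a:=Bool e:=((b -> Bool) -> (d -> Bool))

Derivation:
step 1: unify e ~ ((b -> Bool) -> (d -> Bool))  [subst: {-} | 1 pending]
  bind e := ((b -> Bool) -> (d -> Bool))
step 2: unify a ~ Bool  [subst: {e:=((b -> Bool) -> (d -> Bool))} | 0 pending]
  bind a := Bool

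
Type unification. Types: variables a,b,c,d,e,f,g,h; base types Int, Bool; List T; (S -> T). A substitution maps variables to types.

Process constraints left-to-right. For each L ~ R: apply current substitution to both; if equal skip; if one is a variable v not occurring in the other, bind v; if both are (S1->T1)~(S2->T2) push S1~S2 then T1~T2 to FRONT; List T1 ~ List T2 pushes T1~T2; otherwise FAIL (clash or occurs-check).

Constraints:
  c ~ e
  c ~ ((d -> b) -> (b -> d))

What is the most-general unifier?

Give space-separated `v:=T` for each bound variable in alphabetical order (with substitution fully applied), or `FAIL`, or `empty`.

step 1: unify c ~ e  [subst: {-} | 1 pending]
  bind c := e
step 2: unify e ~ ((d -> b) -> (b -> d))  [subst: {c:=e} | 0 pending]
  bind e := ((d -> b) -> (b -> d))

Answer: c:=((d -> b) -> (b -> d)) e:=((d -> b) -> (b -> d))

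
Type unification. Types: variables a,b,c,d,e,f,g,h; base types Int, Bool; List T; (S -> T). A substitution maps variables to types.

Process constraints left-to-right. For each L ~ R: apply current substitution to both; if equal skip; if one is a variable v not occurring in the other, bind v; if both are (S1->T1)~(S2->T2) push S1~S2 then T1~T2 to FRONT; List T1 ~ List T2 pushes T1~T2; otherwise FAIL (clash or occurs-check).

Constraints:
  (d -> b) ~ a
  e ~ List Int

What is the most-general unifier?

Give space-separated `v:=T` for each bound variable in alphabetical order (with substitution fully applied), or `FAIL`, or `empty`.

step 1: unify (d -> b) ~ a  [subst: {-} | 1 pending]
  bind a := (d -> b)
step 2: unify e ~ List Int  [subst: {a:=(d -> b)} | 0 pending]
  bind e := List Int

Answer: a:=(d -> b) e:=List Int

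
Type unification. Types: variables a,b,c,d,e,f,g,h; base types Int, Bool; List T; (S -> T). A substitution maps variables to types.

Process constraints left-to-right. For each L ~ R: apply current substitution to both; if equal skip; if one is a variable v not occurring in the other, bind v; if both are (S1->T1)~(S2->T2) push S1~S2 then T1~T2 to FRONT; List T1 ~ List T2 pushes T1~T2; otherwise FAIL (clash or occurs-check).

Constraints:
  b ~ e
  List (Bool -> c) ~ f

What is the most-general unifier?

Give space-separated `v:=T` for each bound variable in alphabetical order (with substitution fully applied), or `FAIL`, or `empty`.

Answer: b:=e f:=List (Bool -> c)

Derivation:
step 1: unify b ~ e  [subst: {-} | 1 pending]
  bind b := e
step 2: unify List (Bool -> c) ~ f  [subst: {b:=e} | 0 pending]
  bind f := List (Bool -> c)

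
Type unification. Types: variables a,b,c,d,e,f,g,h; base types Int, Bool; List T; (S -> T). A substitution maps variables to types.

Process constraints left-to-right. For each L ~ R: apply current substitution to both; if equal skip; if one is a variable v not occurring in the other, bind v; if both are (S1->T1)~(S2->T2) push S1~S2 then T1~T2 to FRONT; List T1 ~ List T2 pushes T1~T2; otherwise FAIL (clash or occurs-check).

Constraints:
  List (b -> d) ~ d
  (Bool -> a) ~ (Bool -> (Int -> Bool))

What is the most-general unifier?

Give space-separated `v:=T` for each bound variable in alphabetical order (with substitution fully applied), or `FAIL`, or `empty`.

Answer: FAIL

Derivation:
step 1: unify List (b -> d) ~ d  [subst: {-} | 1 pending]
  occurs-check fail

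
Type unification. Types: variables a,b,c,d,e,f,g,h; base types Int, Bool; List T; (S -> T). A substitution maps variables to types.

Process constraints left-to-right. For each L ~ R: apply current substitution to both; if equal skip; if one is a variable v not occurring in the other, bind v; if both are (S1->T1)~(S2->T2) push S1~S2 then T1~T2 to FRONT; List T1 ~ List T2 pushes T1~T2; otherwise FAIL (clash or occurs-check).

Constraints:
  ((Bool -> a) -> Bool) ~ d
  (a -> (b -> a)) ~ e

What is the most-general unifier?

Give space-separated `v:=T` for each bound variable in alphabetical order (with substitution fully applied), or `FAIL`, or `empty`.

Answer: d:=((Bool -> a) -> Bool) e:=(a -> (b -> a))

Derivation:
step 1: unify ((Bool -> a) -> Bool) ~ d  [subst: {-} | 1 pending]
  bind d := ((Bool -> a) -> Bool)
step 2: unify (a -> (b -> a)) ~ e  [subst: {d:=((Bool -> a) -> Bool)} | 0 pending]
  bind e := (a -> (b -> a))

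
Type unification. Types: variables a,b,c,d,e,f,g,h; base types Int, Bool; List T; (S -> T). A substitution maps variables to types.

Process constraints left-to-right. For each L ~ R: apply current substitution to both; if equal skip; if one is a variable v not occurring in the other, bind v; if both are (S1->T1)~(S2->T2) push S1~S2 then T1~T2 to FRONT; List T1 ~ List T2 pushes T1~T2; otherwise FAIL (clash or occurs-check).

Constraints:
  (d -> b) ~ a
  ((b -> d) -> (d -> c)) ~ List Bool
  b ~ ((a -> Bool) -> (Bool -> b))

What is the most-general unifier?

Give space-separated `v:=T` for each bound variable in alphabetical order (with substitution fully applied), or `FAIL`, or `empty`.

Answer: FAIL

Derivation:
step 1: unify (d -> b) ~ a  [subst: {-} | 2 pending]
  bind a := (d -> b)
step 2: unify ((b -> d) -> (d -> c)) ~ List Bool  [subst: {a:=(d -> b)} | 1 pending]
  clash: ((b -> d) -> (d -> c)) vs List Bool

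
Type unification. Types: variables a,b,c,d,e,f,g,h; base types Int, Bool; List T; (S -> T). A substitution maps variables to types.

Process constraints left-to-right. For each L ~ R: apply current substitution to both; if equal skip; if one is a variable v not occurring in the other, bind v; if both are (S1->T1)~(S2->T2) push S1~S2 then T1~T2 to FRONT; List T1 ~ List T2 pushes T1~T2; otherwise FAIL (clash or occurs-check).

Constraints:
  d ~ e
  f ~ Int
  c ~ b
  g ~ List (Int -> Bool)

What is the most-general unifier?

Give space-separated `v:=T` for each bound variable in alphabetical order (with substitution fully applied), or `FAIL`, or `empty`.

step 1: unify d ~ e  [subst: {-} | 3 pending]
  bind d := e
step 2: unify f ~ Int  [subst: {d:=e} | 2 pending]
  bind f := Int
step 3: unify c ~ b  [subst: {d:=e, f:=Int} | 1 pending]
  bind c := b
step 4: unify g ~ List (Int -> Bool)  [subst: {d:=e, f:=Int, c:=b} | 0 pending]
  bind g := List (Int -> Bool)

Answer: c:=b d:=e f:=Int g:=List (Int -> Bool)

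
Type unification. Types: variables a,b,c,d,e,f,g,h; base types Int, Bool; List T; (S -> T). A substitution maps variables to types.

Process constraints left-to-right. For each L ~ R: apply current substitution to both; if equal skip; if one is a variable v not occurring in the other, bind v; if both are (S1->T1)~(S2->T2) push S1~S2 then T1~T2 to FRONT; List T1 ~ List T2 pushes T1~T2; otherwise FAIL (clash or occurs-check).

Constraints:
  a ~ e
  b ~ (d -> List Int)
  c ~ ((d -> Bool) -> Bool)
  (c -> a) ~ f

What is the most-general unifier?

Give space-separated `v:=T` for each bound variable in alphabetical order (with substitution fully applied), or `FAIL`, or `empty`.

Answer: a:=e b:=(d -> List Int) c:=((d -> Bool) -> Bool) f:=(((d -> Bool) -> Bool) -> e)

Derivation:
step 1: unify a ~ e  [subst: {-} | 3 pending]
  bind a := e
step 2: unify b ~ (d -> List Int)  [subst: {a:=e} | 2 pending]
  bind b := (d -> List Int)
step 3: unify c ~ ((d -> Bool) -> Bool)  [subst: {a:=e, b:=(d -> List Int)} | 1 pending]
  bind c := ((d -> Bool) -> Bool)
step 4: unify (((d -> Bool) -> Bool) -> e) ~ f  [subst: {a:=e, b:=(d -> List Int), c:=((d -> Bool) -> Bool)} | 0 pending]
  bind f := (((d -> Bool) -> Bool) -> e)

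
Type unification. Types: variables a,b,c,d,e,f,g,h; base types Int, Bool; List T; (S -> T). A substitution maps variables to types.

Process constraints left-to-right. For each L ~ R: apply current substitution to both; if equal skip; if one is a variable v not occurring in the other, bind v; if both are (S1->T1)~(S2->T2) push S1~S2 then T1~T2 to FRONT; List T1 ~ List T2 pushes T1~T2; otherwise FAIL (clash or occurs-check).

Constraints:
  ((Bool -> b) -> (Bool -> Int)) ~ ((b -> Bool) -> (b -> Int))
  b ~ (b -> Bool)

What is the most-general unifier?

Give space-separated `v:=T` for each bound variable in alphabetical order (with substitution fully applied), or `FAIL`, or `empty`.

step 1: unify ((Bool -> b) -> (Bool -> Int)) ~ ((b -> Bool) -> (b -> Int))  [subst: {-} | 1 pending]
  -> decompose arrow: push (Bool -> b)~(b -> Bool), (Bool -> Int)~(b -> Int)
step 2: unify (Bool -> b) ~ (b -> Bool)  [subst: {-} | 2 pending]
  -> decompose arrow: push Bool~b, b~Bool
step 3: unify Bool ~ b  [subst: {-} | 3 pending]
  bind b := Bool
step 4: unify Bool ~ Bool  [subst: {b:=Bool} | 2 pending]
  -> identical, skip
step 5: unify (Bool -> Int) ~ (Bool -> Int)  [subst: {b:=Bool} | 1 pending]
  -> identical, skip
step 6: unify Bool ~ (Bool -> Bool)  [subst: {b:=Bool} | 0 pending]
  clash: Bool vs (Bool -> Bool)

Answer: FAIL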